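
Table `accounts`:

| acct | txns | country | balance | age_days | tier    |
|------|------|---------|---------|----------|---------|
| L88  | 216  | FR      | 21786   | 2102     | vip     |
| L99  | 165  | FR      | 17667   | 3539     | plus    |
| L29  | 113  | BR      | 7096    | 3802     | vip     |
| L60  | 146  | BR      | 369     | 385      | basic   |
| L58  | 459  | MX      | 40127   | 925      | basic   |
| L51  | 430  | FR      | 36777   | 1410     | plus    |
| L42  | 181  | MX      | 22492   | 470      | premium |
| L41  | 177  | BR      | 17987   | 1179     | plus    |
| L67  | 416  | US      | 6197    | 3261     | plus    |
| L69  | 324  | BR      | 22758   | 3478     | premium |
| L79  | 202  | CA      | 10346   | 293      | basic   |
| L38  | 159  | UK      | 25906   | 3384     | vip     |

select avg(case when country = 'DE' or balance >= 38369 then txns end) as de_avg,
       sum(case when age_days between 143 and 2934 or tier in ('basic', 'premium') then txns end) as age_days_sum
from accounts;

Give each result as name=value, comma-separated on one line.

[de_avg: country = 'DE' or balance >= 38369]
acct=L88: ✗
acct=L99: ✗
acct=L29: ✗
acct=L60: ✗
acct=L58: ✓ → 459
acct=L51: ✗
acct=L42: ✗
acct=L41: ✗
acct=L67: ✗
acct=L69: ✗
acct=L79: ✗
acct=L38: ✗
de_avg = 459
—
[age_days_sum: age_days between 143 and 2934 or tier in ('basic', 'premium')]
acct=L88: ✓ → 216
acct=L99: ✗
acct=L29: ✗
acct=L60: ✓ → 146
acct=L58: ✓ → 459
acct=L51: ✓ → 430
acct=L42: ✓ → 181
acct=L41: ✓ → 177
acct=L67: ✗
acct=L69: ✓ → 324
acct=L79: ✓ → 202
acct=L38: ✗
age_days_sum = 216 + 146 + 459 + 430 + 181 + 177 + 324 + 202 = 2135

de_avg=459, age_days_sum=2135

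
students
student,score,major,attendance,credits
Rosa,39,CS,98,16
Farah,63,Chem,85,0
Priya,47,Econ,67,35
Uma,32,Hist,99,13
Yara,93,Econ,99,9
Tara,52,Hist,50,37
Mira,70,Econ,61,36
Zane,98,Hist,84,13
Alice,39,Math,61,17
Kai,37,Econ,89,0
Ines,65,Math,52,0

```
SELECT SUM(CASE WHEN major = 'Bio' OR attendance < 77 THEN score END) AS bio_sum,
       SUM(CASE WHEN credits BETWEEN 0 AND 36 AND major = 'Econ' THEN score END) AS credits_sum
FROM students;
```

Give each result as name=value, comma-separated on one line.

[bio_sum: major = 'Bio' OR attendance < 77]
student=Rosa: ✗
student=Farah: ✗
student=Priya: ✓ → 47
student=Uma: ✗
student=Yara: ✗
student=Tara: ✓ → 52
student=Mira: ✓ → 70
student=Zane: ✗
student=Alice: ✓ → 39
student=Kai: ✗
student=Ines: ✓ → 65
bio_sum = 47 + 52 + 70 + 39 + 65 = 273
—
[credits_sum: credits BETWEEN 0 AND 36 AND major = 'Econ']
student=Rosa: ✗
student=Farah: ✗
student=Priya: ✓ → 47
student=Uma: ✗
student=Yara: ✓ → 93
student=Tara: ✗
student=Mira: ✓ → 70
student=Zane: ✗
student=Alice: ✗
student=Kai: ✓ → 37
student=Ines: ✗
credits_sum = 47 + 93 + 70 + 37 = 247

bio_sum=273, credits_sum=247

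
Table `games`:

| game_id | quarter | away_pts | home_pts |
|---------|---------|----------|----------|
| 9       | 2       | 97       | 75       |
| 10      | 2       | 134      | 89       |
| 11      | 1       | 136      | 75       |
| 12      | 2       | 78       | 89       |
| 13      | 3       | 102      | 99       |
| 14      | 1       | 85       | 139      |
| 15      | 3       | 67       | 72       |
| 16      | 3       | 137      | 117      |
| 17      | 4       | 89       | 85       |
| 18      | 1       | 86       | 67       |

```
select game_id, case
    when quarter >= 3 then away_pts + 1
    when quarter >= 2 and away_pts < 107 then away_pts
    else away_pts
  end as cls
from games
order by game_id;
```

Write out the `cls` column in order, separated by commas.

97, 134, 136, 78, 103, 85, 68, 138, 90, 86

game_id=9: quarter >= 2 and away_pts < 107 → 97
game_id=10: ELSE → 134
game_id=11: ELSE → 136
game_id=12: quarter >= 2 and away_pts < 107 → 78
game_id=13: quarter >= 3 → 103
game_id=14: ELSE → 85
game_id=15: quarter >= 3 → 68
game_id=16: quarter >= 3 → 138
game_id=17: quarter >= 3 → 90
game_id=18: ELSE → 86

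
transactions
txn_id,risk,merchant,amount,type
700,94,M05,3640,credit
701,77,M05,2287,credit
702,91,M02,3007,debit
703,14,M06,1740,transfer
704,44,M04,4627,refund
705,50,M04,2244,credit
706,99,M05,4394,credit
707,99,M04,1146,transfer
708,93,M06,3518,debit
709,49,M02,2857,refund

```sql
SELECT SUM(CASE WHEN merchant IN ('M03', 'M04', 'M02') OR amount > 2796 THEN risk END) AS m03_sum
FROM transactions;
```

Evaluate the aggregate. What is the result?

619

txn_id=700: ✓ → 94
txn_id=701: ✗
txn_id=702: ✓ → 91
txn_id=703: ✗
txn_id=704: ✓ → 44
txn_id=705: ✓ → 50
txn_id=706: ✓ → 99
txn_id=707: ✓ → 99
txn_id=708: ✓ → 93
txn_id=709: ✓ → 49
m03_sum = 94 + 91 + 44 + 50 + 99 + 99 + 93 + 49 = 619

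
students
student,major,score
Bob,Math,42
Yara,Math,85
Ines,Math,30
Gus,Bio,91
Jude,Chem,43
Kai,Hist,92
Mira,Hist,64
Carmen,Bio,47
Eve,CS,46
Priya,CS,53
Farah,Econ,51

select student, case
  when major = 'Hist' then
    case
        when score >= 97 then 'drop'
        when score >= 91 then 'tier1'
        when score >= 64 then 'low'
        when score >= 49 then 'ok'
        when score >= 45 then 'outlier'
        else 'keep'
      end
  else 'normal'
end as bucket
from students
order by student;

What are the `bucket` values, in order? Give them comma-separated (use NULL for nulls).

normal, normal, normal, normal, normal, normal, normal, tier1, low, normal, normal

student=Bob: major='Math' → outer ELSE → normal
student=Carmen: major='Bio' → outer ELSE → normal
student=Eve: major='CS' → outer ELSE → normal
student=Farah: major='Econ' → outer ELSE → normal
student=Gus: major='Bio' → outer ELSE → normal
student=Ines: major='Math' → outer ELSE → normal
student=Jude: major='Chem' → outer ELSE → normal
student=Kai: major='Hist' → inner[score >= 91] → tier1
student=Mira: major='Hist' → inner[score >= 64] → low
student=Priya: major='CS' → outer ELSE → normal
student=Yara: major='Math' → outer ELSE → normal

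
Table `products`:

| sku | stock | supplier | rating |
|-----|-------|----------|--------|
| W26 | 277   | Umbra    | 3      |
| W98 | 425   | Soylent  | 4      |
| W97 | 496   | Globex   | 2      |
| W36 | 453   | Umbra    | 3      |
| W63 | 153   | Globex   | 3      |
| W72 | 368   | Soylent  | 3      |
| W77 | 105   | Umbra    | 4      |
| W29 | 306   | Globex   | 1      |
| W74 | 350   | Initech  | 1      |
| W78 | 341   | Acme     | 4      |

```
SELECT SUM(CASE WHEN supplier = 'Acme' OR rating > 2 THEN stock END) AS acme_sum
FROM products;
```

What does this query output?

sku=W26: ✓ → 277
sku=W98: ✓ → 425
sku=W97: ✗
sku=W36: ✓ → 453
sku=W63: ✓ → 153
sku=W72: ✓ → 368
sku=W77: ✓ → 105
sku=W29: ✗
sku=W74: ✗
sku=W78: ✓ → 341
acme_sum = 277 + 425 + 453 + 153 + 368 + 105 + 341 = 2122

2122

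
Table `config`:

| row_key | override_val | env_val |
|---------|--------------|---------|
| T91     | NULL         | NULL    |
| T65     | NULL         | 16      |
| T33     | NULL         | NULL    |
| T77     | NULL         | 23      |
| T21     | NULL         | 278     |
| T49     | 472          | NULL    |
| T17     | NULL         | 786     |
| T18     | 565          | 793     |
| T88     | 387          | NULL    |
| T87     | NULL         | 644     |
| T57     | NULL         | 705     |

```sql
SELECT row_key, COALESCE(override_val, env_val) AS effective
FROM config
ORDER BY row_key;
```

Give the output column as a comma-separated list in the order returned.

786, 565, 278, NULL, 472, 705, 16, 23, 644, 387, NULL

row_key=T17: override_val=NULL, env_val=786 → 786
row_key=T18: override_val=565 → 565
row_key=T21: override_val=NULL, env_val=278 → 278
row_key=T33: override_val=NULL, env_val=NULL (all NULL) → NULL
row_key=T49: override_val=472 → 472
row_key=T57: override_val=NULL, env_val=705 → 705
row_key=T65: override_val=NULL, env_val=16 → 16
row_key=T77: override_val=NULL, env_val=23 → 23
row_key=T87: override_val=NULL, env_val=644 → 644
row_key=T88: override_val=387 → 387
row_key=T91: override_val=NULL, env_val=NULL (all NULL) → NULL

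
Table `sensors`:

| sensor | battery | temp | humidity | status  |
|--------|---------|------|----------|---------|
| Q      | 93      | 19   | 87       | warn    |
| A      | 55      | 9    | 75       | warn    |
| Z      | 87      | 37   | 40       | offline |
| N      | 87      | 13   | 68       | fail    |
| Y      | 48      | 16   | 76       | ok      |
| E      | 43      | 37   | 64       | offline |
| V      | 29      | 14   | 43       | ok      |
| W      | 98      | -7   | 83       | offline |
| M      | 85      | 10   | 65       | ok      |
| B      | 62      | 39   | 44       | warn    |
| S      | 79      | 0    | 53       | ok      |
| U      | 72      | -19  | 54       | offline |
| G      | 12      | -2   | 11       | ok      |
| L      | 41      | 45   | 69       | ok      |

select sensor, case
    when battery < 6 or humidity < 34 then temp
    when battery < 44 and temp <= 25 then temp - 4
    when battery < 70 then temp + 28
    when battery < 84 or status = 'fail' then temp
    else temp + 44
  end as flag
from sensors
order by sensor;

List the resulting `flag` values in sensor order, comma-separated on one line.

37, 67, 65, -2, 73, 54, 13, 63, 0, -19, 10, 37, 44, 81

sensor=A: battery < 70 → 37
sensor=B: battery < 70 → 67
sensor=E: battery < 70 → 65
sensor=G: battery < 6 or humidity < 34 → -2
sensor=L: battery < 70 → 73
sensor=M: ELSE → 54
sensor=N: battery < 84 or status = 'fail' → 13
sensor=Q: ELSE → 63
sensor=S: battery < 84 or status = 'fail' → 0
sensor=U: battery < 84 or status = 'fail' → -19
sensor=V: battery < 44 and temp <= 25 → 10
sensor=W: ELSE → 37
sensor=Y: battery < 70 → 44
sensor=Z: ELSE → 81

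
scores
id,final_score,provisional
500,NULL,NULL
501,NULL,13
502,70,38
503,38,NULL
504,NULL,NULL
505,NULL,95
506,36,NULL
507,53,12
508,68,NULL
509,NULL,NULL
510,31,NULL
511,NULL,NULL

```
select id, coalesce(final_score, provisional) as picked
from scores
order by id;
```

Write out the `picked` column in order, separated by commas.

id=500: final_score=NULL, provisional=NULL (all NULL) → NULL
id=501: final_score=NULL, provisional=13 → 13
id=502: final_score=70 → 70
id=503: final_score=38 → 38
id=504: final_score=NULL, provisional=NULL (all NULL) → NULL
id=505: final_score=NULL, provisional=95 → 95
id=506: final_score=36 → 36
id=507: final_score=53 → 53
id=508: final_score=68 → 68
id=509: final_score=NULL, provisional=NULL (all NULL) → NULL
id=510: final_score=31 → 31
id=511: final_score=NULL, provisional=NULL (all NULL) → NULL

NULL, 13, 70, 38, NULL, 95, 36, 53, 68, NULL, 31, NULL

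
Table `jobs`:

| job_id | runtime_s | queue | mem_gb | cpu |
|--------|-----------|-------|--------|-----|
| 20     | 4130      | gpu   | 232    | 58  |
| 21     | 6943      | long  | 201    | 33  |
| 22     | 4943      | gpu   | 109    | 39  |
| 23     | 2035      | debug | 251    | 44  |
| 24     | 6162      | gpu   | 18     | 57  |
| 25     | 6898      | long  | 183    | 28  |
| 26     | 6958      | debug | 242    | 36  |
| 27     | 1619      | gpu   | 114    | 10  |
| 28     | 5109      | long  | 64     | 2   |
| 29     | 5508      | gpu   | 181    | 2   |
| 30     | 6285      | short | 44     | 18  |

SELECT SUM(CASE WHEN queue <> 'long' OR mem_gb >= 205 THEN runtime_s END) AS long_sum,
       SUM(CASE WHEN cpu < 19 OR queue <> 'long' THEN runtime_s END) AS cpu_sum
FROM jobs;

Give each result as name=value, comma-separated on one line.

[long_sum: queue <> 'long' OR mem_gb >= 205]
job_id=20: ✓ → 4130
job_id=21: ✗
job_id=22: ✓ → 4943
job_id=23: ✓ → 2035
job_id=24: ✓ → 6162
job_id=25: ✗
job_id=26: ✓ → 6958
job_id=27: ✓ → 1619
job_id=28: ✗
job_id=29: ✓ → 5508
job_id=30: ✓ → 6285
long_sum = 4130 + 4943 + 2035 + 6162 + 6958 + 1619 + 5508 + 6285 = 37640
—
[cpu_sum: cpu < 19 OR queue <> 'long']
job_id=20: ✓ → 4130
job_id=21: ✗
job_id=22: ✓ → 4943
job_id=23: ✓ → 2035
job_id=24: ✓ → 6162
job_id=25: ✗
job_id=26: ✓ → 6958
job_id=27: ✓ → 1619
job_id=28: ✓ → 5109
job_id=29: ✓ → 5508
job_id=30: ✓ → 6285
cpu_sum = 4130 + 4943 + 2035 + 6162 + 6958 + 1619 + 5109 + 5508 + 6285 = 42749

long_sum=37640, cpu_sum=42749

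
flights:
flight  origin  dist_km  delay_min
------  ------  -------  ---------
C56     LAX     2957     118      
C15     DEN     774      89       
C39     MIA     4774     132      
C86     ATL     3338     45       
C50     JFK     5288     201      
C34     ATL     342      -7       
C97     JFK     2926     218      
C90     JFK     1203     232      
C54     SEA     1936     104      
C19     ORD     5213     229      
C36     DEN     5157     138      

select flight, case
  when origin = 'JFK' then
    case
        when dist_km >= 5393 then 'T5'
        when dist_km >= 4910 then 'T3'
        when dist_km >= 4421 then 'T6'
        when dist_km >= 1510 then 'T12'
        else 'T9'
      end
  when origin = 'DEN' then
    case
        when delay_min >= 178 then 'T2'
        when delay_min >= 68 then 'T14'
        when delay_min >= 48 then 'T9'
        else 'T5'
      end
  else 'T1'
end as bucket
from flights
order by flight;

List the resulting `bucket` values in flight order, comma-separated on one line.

T14, T1, T1, T14, T1, T3, T1, T1, T1, T9, T12

flight=C15: origin='DEN' → inner[delay_min >= 68] → T14
flight=C19: origin='ORD' → outer ELSE → T1
flight=C34: origin='ATL' → outer ELSE → T1
flight=C36: origin='DEN' → inner[delay_min >= 68] → T14
flight=C39: origin='MIA' → outer ELSE → T1
flight=C50: origin='JFK' → inner[dist_km >= 4910] → T3
flight=C54: origin='SEA' → outer ELSE → T1
flight=C56: origin='LAX' → outer ELSE → T1
flight=C86: origin='ATL' → outer ELSE → T1
flight=C90: origin='JFK' → inner[ELSE] → T9
flight=C97: origin='JFK' → inner[dist_km >= 1510] → T12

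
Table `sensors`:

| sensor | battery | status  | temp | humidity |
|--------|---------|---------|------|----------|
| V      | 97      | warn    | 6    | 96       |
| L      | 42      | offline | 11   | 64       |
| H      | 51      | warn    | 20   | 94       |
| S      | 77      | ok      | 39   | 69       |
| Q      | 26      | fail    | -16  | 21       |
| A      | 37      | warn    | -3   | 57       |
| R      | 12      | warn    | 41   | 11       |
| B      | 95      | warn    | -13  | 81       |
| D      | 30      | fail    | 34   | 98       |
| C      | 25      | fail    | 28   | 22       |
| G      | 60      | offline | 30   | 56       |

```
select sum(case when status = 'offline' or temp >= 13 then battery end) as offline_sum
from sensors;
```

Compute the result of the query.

297

sensor=V: ✗
sensor=L: ✓ → 42
sensor=H: ✓ → 51
sensor=S: ✓ → 77
sensor=Q: ✗
sensor=A: ✗
sensor=R: ✓ → 12
sensor=B: ✗
sensor=D: ✓ → 30
sensor=C: ✓ → 25
sensor=G: ✓ → 60
offline_sum = 42 + 51 + 77 + 12 + 30 + 25 + 60 = 297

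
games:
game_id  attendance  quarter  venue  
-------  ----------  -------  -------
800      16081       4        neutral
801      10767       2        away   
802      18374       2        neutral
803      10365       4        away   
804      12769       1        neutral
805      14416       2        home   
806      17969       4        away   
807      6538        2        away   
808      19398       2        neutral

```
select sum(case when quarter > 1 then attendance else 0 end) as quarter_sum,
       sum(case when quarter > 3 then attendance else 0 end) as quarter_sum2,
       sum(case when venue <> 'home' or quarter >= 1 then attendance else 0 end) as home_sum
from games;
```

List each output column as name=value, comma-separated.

[quarter_sum: quarter > 1]
game_id=800: ✓ → 16081
game_id=801: ✓ → 10767
game_id=802: ✓ → 18374
game_id=803: ✓ → 10365
game_id=804: ✗
game_id=805: ✓ → 14416
game_id=806: ✓ → 17969
game_id=807: ✓ → 6538
game_id=808: ✓ → 19398
quarter_sum = 16081 + 10767 + 18374 + 10365 + 14416 + 17969 + 6538 + 19398 = 113908
—
[quarter_sum2: quarter > 3]
game_id=800: ✓ → 16081
game_id=801: ✗
game_id=802: ✗
game_id=803: ✓ → 10365
game_id=804: ✗
game_id=805: ✗
game_id=806: ✓ → 17969
game_id=807: ✗
game_id=808: ✗
quarter_sum2 = 16081 + 10365 + 17969 = 44415
—
[home_sum: venue <> 'home' or quarter >= 1]
game_id=800: ✓ → 16081
game_id=801: ✓ → 10767
game_id=802: ✓ → 18374
game_id=803: ✓ → 10365
game_id=804: ✓ → 12769
game_id=805: ✓ → 14416
game_id=806: ✓ → 17969
game_id=807: ✓ → 6538
game_id=808: ✓ → 19398
home_sum = 16081 + 10767 + 18374 + 10365 + 12769 + 14416 + 17969 + 6538 + 19398 = 126677

quarter_sum=113908, quarter_sum2=44415, home_sum=126677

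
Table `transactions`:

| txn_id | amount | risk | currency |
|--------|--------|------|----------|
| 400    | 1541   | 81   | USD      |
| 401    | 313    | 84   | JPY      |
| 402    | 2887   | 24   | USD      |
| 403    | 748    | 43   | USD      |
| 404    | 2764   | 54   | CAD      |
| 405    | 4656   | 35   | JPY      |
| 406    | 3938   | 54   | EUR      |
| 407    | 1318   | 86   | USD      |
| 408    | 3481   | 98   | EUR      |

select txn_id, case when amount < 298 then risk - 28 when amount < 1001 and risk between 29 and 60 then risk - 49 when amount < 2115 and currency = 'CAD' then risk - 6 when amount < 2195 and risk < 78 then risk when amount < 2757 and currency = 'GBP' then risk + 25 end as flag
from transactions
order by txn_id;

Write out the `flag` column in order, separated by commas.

txn_id=400: (no match → NULL) → NULL
txn_id=401: (no match → NULL) → NULL
txn_id=402: (no match → NULL) → NULL
txn_id=403: amount < 1001 and risk between 29 and 60 → -6
txn_id=404: (no match → NULL) → NULL
txn_id=405: (no match → NULL) → NULL
txn_id=406: (no match → NULL) → NULL
txn_id=407: (no match → NULL) → NULL
txn_id=408: (no match → NULL) → NULL

NULL, NULL, NULL, -6, NULL, NULL, NULL, NULL, NULL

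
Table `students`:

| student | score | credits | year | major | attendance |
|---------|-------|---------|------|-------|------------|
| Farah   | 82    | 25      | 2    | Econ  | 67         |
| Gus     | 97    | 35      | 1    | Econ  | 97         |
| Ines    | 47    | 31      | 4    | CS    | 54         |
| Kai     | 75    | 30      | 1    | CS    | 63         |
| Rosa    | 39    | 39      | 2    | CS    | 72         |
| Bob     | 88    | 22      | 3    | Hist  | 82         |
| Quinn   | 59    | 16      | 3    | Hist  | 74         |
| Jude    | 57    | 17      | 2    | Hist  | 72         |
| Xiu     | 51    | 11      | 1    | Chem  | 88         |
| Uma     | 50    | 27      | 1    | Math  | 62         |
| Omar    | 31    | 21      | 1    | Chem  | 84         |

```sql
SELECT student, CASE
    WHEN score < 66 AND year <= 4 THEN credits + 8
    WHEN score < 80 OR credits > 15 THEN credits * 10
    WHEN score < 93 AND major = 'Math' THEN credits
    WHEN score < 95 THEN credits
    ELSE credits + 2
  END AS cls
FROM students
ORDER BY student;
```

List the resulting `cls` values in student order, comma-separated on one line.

student=Bob: score < 80 OR credits > 15 → 220
student=Farah: score < 80 OR credits > 15 → 250
student=Gus: score < 80 OR credits > 15 → 350
student=Ines: score < 66 AND year <= 4 → 39
student=Jude: score < 66 AND year <= 4 → 25
student=Kai: score < 80 OR credits > 15 → 300
student=Omar: score < 66 AND year <= 4 → 29
student=Quinn: score < 66 AND year <= 4 → 24
student=Rosa: score < 66 AND year <= 4 → 47
student=Uma: score < 66 AND year <= 4 → 35
student=Xiu: score < 66 AND year <= 4 → 19

220, 250, 350, 39, 25, 300, 29, 24, 47, 35, 19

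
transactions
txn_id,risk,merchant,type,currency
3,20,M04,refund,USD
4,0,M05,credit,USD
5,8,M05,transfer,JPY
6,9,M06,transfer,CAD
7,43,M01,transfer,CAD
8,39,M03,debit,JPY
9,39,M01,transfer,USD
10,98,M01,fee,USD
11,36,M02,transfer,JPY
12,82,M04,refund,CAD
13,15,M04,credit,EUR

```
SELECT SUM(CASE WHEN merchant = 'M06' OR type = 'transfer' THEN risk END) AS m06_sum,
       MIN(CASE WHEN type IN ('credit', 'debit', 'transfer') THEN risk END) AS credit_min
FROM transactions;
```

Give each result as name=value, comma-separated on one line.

[m06_sum: merchant = 'M06' OR type = 'transfer']
txn_id=3: ✗
txn_id=4: ✗
txn_id=5: ✓ → 8
txn_id=6: ✓ → 9
txn_id=7: ✓ → 43
txn_id=8: ✗
txn_id=9: ✓ → 39
txn_id=10: ✗
txn_id=11: ✓ → 36
txn_id=12: ✗
txn_id=13: ✗
m06_sum = 8 + 9 + 43 + 39 + 36 = 135
—
[credit_min: type IN ('credit', 'debit', 'transfer')]
txn_id=3: ✗
txn_id=4: ✓ → 0
txn_id=5: ✓ → 8
txn_id=6: ✓ → 9
txn_id=7: ✓ → 43
txn_id=8: ✓ → 39
txn_id=9: ✓ → 39
txn_id=10: ✗
txn_id=11: ✓ → 36
txn_id=12: ✗
txn_id=13: ✓ → 15
credit_min = MIN(0, 8, 9, 43, 39, 39, 36, 15) = 0

m06_sum=135, credit_min=0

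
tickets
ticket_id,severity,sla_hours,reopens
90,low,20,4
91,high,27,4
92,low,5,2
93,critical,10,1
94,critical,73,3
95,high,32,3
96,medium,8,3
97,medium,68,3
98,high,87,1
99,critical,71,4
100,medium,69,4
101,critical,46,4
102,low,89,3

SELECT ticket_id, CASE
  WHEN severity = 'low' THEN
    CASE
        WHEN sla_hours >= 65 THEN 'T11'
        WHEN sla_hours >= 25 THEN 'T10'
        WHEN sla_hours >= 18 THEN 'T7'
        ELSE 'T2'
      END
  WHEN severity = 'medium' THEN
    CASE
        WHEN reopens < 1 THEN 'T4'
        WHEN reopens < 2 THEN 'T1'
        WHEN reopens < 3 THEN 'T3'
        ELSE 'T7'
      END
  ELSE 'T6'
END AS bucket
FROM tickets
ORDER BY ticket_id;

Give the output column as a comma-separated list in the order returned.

T7, T6, T2, T6, T6, T6, T7, T7, T6, T6, T7, T6, T11

ticket_id=90: severity='low' → inner[sla_hours >= 18] → T7
ticket_id=91: severity='high' → outer ELSE → T6
ticket_id=92: severity='low' → inner[ELSE] → T2
ticket_id=93: severity='critical' → outer ELSE → T6
ticket_id=94: severity='critical' → outer ELSE → T6
ticket_id=95: severity='high' → outer ELSE → T6
ticket_id=96: severity='medium' → inner[ELSE] → T7
ticket_id=97: severity='medium' → inner[ELSE] → T7
ticket_id=98: severity='high' → outer ELSE → T6
ticket_id=99: severity='critical' → outer ELSE → T6
ticket_id=100: severity='medium' → inner[ELSE] → T7
ticket_id=101: severity='critical' → outer ELSE → T6
ticket_id=102: severity='low' → inner[sla_hours >= 65] → T11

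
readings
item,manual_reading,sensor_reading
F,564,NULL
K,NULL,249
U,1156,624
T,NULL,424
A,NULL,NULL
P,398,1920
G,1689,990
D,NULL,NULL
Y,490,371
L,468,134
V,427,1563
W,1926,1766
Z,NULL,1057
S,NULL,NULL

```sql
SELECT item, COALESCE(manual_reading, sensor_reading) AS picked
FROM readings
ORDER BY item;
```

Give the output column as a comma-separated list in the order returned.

NULL, NULL, 564, 1689, 249, 468, 398, NULL, 424, 1156, 427, 1926, 490, 1057

item=A: manual_reading=NULL, sensor_reading=NULL (all NULL) → NULL
item=D: manual_reading=NULL, sensor_reading=NULL (all NULL) → NULL
item=F: manual_reading=564 → 564
item=G: manual_reading=1689 → 1689
item=K: manual_reading=NULL, sensor_reading=249 → 249
item=L: manual_reading=468 → 468
item=P: manual_reading=398 → 398
item=S: manual_reading=NULL, sensor_reading=NULL (all NULL) → NULL
item=T: manual_reading=NULL, sensor_reading=424 → 424
item=U: manual_reading=1156 → 1156
item=V: manual_reading=427 → 427
item=W: manual_reading=1926 → 1926
item=Y: manual_reading=490 → 490
item=Z: manual_reading=NULL, sensor_reading=1057 → 1057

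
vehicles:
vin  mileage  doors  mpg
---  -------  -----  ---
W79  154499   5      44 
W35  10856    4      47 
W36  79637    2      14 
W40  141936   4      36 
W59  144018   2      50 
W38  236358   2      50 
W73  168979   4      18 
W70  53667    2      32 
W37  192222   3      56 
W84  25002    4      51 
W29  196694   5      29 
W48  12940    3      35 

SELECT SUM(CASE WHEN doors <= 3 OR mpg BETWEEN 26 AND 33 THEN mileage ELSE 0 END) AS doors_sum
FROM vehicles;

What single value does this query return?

915536

vin=W79: ✗
vin=W35: ✗
vin=W36: ✓ → 79637
vin=W40: ✗
vin=W59: ✓ → 144018
vin=W38: ✓ → 236358
vin=W73: ✗
vin=W70: ✓ → 53667
vin=W37: ✓ → 192222
vin=W84: ✗
vin=W29: ✓ → 196694
vin=W48: ✓ → 12940
doors_sum = 79637 + 144018 + 236358 + 53667 + 192222 + 196694 + 12940 = 915536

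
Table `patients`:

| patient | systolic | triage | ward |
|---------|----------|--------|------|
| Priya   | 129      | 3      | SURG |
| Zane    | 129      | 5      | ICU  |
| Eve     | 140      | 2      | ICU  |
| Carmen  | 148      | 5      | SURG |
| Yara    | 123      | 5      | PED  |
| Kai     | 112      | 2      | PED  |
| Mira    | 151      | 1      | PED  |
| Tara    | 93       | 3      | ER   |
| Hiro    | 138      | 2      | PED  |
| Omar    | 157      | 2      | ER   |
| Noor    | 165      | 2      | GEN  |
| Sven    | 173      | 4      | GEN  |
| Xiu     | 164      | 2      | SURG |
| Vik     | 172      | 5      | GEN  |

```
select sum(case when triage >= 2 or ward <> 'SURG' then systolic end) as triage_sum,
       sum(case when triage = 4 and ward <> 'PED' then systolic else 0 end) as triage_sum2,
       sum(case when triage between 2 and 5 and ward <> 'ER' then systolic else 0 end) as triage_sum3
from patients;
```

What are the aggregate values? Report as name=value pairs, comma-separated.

[triage_sum: triage >= 2 or ward <> 'SURG']
patient=Priya: ✓ → 129
patient=Zane: ✓ → 129
patient=Eve: ✓ → 140
patient=Carmen: ✓ → 148
patient=Yara: ✓ → 123
patient=Kai: ✓ → 112
patient=Mira: ✓ → 151
patient=Tara: ✓ → 93
patient=Hiro: ✓ → 138
patient=Omar: ✓ → 157
patient=Noor: ✓ → 165
patient=Sven: ✓ → 173
patient=Xiu: ✓ → 164
patient=Vik: ✓ → 172
triage_sum = 129 + 129 + 140 + 148 + 123 + 112 + 151 + 93 + 138 + 157 + 165 + 173 + 164 + 172 = 1994
—
[triage_sum2: triage = 4 and ward <> 'PED']
patient=Priya: ✗
patient=Zane: ✗
patient=Eve: ✗
patient=Carmen: ✗
patient=Yara: ✗
patient=Kai: ✗
patient=Mira: ✗
patient=Tara: ✗
patient=Hiro: ✗
patient=Omar: ✗
patient=Noor: ✗
patient=Sven: ✓ → 173
patient=Xiu: ✗
patient=Vik: ✗
triage_sum2 = 173
—
[triage_sum3: triage between 2 and 5 and ward <> 'ER']
patient=Priya: ✓ → 129
patient=Zane: ✓ → 129
patient=Eve: ✓ → 140
patient=Carmen: ✓ → 148
patient=Yara: ✓ → 123
patient=Kai: ✓ → 112
patient=Mira: ✗
patient=Tara: ✗
patient=Hiro: ✓ → 138
patient=Omar: ✗
patient=Noor: ✓ → 165
patient=Sven: ✓ → 173
patient=Xiu: ✓ → 164
patient=Vik: ✓ → 172
triage_sum3 = 129 + 129 + 140 + 148 + 123 + 112 + 138 + 165 + 173 + 164 + 172 = 1593

triage_sum=1994, triage_sum2=173, triage_sum3=1593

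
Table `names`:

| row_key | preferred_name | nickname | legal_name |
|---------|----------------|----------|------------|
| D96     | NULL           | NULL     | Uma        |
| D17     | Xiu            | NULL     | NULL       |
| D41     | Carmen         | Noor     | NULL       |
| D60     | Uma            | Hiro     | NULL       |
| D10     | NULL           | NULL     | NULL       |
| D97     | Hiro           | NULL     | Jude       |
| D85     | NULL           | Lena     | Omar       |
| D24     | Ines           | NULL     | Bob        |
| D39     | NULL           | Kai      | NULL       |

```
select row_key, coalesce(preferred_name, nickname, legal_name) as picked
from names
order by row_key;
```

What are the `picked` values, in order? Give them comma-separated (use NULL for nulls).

NULL, Xiu, Ines, Kai, Carmen, Uma, Lena, Uma, Hiro

row_key=D10: preferred_name=NULL, nickname=NULL, legal_name=NULL (all NULL) → NULL
row_key=D17: preferred_name=Xiu → Xiu
row_key=D24: preferred_name=Ines → Ines
row_key=D39: preferred_name=NULL, nickname=Kai → Kai
row_key=D41: preferred_name=Carmen → Carmen
row_key=D60: preferred_name=Uma → Uma
row_key=D85: preferred_name=NULL, nickname=Lena → Lena
row_key=D96: preferred_name=NULL, nickname=NULL, legal_name=Uma → Uma
row_key=D97: preferred_name=Hiro → Hiro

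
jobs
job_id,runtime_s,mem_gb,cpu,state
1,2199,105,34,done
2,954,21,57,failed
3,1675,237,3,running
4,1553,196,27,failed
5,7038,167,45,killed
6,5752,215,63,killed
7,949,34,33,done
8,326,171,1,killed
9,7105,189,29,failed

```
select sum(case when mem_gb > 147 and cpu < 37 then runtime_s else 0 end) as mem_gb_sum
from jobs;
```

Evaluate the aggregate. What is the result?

job_id=1: ✗
job_id=2: ✗
job_id=3: ✓ → 1675
job_id=4: ✓ → 1553
job_id=5: ✗
job_id=6: ✗
job_id=7: ✗
job_id=8: ✓ → 326
job_id=9: ✓ → 7105
mem_gb_sum = 1675 + 1553 + 326 + 7105 = 10659

10659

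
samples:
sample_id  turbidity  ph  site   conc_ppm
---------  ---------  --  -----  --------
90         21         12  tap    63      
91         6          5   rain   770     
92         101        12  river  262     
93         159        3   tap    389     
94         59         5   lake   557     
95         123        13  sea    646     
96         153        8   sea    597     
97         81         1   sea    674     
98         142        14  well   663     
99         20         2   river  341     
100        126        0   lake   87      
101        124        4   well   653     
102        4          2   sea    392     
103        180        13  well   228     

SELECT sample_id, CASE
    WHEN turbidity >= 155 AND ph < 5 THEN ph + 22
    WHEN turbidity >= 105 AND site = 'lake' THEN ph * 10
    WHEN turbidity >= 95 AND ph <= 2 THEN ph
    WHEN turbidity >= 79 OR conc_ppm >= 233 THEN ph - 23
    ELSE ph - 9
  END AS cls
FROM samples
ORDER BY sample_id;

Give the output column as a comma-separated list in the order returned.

sample_id=90: ELSE → 3
sample_id=91: turbidity >= 79 OR conc_ppm >= 233 → -18
sample_id=92: turbidity >= 79 OR conc_ppm >= 233 → -11
sample_id=93: turbidity >= 155 AND ph < 5 → 25
sample_id=94: turbidity >= 79 OR conc_ppm >= 233 → -18
sample_id=95: turbidity >= 79 OR conc_ppm >= 233 → -10
sample_id=96: turbidity >= 79 OR conc_ppm >= 233 → -15
sample_id=97: turbidity >= 79 OR conc_ppm >= 233 → -22
sample_id=98: turbidity >= 79 OR conc_ppm >= 233 → -9
sample_id=99: turbidity >= 79 OR conc_ppm >= 233 → -21
sample_id=100: turbidity >= 105 AND site = 'lake' → 0
sample_id=101: turbidity >= 79 OR conc_ppm >= 233 → -19
sample_id=102: turbidity >= 79 OR conc_ppm >= 233 → -21
sample_id=103: turbidity >= 79 OR conc_ppm >= 233 → -10

3, -18, -11, 25, -18, -10, -15, -22, -9, -21, 0, -19, -21, -10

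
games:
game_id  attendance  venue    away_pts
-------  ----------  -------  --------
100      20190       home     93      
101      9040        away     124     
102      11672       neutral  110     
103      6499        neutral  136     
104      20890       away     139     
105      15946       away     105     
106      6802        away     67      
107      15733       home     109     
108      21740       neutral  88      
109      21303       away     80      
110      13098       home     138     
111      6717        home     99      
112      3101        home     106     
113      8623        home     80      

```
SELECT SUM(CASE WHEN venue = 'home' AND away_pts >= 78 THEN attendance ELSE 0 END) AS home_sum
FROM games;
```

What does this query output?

game_id=100: ✓ → 20190
game_id=101: ✗
game_id=102: ✗
game_id=103: ✗
game_id=104: ✗
game_id=105: ✗
game_id=106: ✗
game_id=107: ✓ → 15733
game_id=108: ✗
game_id=109: ✗
game_id=110: ✓ → 13098
game_id=111: ✓ → 6717
game_id=112: ✓ → 3101
game_id=113: ✓ → 8623
home_sum = 20190 + 15733 + 13098 + 6717 + 3101 + 8623 = 67462

67462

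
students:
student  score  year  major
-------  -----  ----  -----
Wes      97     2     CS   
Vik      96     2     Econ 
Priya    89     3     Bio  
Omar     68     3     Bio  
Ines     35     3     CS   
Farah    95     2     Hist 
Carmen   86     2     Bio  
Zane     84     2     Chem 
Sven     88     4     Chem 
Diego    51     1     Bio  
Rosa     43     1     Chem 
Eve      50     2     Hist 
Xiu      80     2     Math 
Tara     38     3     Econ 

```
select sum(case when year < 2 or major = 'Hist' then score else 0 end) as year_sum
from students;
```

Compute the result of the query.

239

student=Wes: ✗
student=Vik: ✗
student=Priya: ✗
student=Omar: ✗
student=Ines: ✗
student=Farah: ✓ → 95
student=Carmen: ✗
student=Zane: ✗
student=Sven: ✗
student=Diego: ✓ → 51
student=Rosa: ✓ → 43
student=Eve: ✓ → 50
student=Xiu: ✗
student=Tara: ✗
year_sum = 95 + 51 + 43 + 50 = 239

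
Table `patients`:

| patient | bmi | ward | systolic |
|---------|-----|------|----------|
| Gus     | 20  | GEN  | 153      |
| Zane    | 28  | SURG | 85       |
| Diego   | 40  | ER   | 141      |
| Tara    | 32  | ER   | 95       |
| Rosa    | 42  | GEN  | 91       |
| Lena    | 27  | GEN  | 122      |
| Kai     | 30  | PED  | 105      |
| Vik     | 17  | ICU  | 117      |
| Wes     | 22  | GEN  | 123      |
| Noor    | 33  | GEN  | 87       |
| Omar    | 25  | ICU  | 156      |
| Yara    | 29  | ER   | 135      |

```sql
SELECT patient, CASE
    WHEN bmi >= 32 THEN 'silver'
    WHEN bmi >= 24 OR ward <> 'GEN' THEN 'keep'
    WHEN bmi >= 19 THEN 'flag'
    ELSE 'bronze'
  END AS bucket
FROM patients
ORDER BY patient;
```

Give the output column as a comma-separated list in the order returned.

patient=Diego: bmi >= 32 → silver
patient=Gus: bmi >= 19 → flag
patient=Kai: bmi >= 24 OR ward <> 'GEN' → keep
patient=Lena: bmi >= 24 OR ward <> 'GEN' → keep
patient=Noor: bmi >= 32 → silver
patient=Omar: bmi >= 24 OR ward <> 'GEN' → keep
patient=Rosa: bmi >= 32 → silver
patient=Tara: bmi >= 32 → silver
patient=Vik: bmi >= 24 OR ward <> 'GEN' → keep
patient=Wes: bmi >= 19 → flag
patient=Yara: bmi >= 24 OR ward <> 'GEN' → keep
patient=Zane: bmi >= 24 OR ward <> 'GEN' → keep

silver, flag, keep, keep, silver, keep, silver, silver, keep, flag, keep, keep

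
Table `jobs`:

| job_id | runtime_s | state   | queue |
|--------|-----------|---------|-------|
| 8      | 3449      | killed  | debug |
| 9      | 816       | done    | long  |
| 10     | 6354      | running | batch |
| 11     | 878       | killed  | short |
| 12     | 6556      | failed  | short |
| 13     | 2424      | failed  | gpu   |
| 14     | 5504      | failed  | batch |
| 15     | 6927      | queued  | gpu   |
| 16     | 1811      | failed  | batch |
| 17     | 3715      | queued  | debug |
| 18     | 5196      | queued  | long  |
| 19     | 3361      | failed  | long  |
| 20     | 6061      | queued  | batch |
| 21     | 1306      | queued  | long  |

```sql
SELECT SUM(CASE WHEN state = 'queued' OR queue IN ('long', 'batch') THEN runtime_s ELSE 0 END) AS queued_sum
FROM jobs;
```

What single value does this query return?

41051

job_id=8: ✗
job_id=9: ✓ → 816
job_id=10: ✓ → 6354
job_id=11: ✗
job_id=12: ✗
job_id=13: ✗
job_id=14: ✓ → 5504
job_id=15: ✓ → 6927
job_id=16: ✓ → 1811
job_id=17: ✓ → 3715
job_id=18: ✓ → 5196
job_id=19: ✓ → 3361
job_id=20: ✓ → 6061
job_id=21: ✓ → 1306
queued_sum = 816 + 6354 + 5504 + 6927 + 1811 + 3715 + 5196 + 3361 + 6061 + 1306 = 41051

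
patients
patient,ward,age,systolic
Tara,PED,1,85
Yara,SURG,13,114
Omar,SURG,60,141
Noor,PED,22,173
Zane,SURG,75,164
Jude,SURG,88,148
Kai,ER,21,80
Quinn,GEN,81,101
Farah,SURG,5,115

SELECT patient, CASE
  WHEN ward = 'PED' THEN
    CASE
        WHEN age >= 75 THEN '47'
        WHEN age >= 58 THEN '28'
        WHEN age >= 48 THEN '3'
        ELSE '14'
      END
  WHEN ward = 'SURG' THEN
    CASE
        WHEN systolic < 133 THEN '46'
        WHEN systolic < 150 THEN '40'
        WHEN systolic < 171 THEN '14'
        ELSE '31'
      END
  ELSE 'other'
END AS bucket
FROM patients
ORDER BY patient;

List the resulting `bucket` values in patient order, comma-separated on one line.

46, 40, other, 14, 40, other, 14, 46, 14

patient=Farah: ward='SURG' → inner[systolic < 133] → 46
patient=Jude: ward='SURG' → inner[systolic < 150] → 40
patient=Kai: ward='ER' → outer ELSE → other
patient=Noor: ward='PED' → inner[ELSE] → 14
patient=Omar: ward='SURG' → inner[systolic < 150] → 40
patient=Quinn: ward='GEN' → outer ELSE → other
patient=Tara: ward='PED' → inner[ELSE] → 14
patient=Yara: ward='SURG' → inner[systolic < 133] → 46
patient=Zane: ward='SURG' → inner[systolic < 171] → 14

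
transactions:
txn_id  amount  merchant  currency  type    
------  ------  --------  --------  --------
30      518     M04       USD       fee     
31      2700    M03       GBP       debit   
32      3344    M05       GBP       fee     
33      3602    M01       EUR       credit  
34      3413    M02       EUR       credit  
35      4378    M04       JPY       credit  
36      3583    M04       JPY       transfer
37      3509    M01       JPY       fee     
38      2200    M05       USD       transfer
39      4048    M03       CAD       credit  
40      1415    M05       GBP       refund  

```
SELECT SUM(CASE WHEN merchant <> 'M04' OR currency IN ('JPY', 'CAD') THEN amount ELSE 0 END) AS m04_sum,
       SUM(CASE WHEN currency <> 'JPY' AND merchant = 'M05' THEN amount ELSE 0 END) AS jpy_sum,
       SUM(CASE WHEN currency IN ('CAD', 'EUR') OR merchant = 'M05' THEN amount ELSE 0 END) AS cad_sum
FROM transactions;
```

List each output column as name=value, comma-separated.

m04_sum=32192, jpy_sum=6959, cad_sum=18022

[m04_sum: merchant <> 'M04' OR currency IN ('JPY', 'CAD')]
txn_id=30: ✗
txn_id=31: ✓ → 2700
txn_id=32: ✓ → 3344
txn_id=33: ✓ → 3602
txn_id=34: ✓ → 3413
txn_id=35: ✓ → 4378
txn_id=36: ✓ → 3583
txn_id=37: ✓ → 3509
txn_id=38: ✓ → 2200
txn_id=39: ✓ → 4048
txn_id=40: ✓ → 1415
m04_sum = 2700 + 3344 + 3602 + 3413 + 4378 + 3583 + 3509 + 2200 + 4048 + 1415 = 32192
—
[jpy_sum: currency <> 'JPY' AND merchant = 'M05']
txn_id=30: ✗
txn_id=31: ✗
txn_id=32: ✓ → 3344
txn_id=33: ✗
txn_id=34: ✗
txn_id=35: ✗
txn_id=36: ✗
txn_id=37: ✗
txn_id=38: ✓ → 2200
txn_id=39: ✗
txn_id=40: ✓ → 1415
jpy_sum = 3344 + 2200 + 1415 = 6959
—
[cad_sum: currency IN ('CAD', 'EUR') OR merchant = 'M05']
txn_id=30: ✗
txn_id=31: ✗
txn_id=32: ✓ → 3344
txn_id=33: ✓ → 3602
txn_id=34: ✓ → 3413
txn_id=35: ✗
txn_id=36: ✗
txn_id=37: ✗
txn_id=38: ✓ → 2200
txn_id=39: ✓ → 4048
txn_id=40: ✓ → 1415
cad_sum = 3344 + 3602 + 3413 + 2200 + 4048 + 1415 = 18022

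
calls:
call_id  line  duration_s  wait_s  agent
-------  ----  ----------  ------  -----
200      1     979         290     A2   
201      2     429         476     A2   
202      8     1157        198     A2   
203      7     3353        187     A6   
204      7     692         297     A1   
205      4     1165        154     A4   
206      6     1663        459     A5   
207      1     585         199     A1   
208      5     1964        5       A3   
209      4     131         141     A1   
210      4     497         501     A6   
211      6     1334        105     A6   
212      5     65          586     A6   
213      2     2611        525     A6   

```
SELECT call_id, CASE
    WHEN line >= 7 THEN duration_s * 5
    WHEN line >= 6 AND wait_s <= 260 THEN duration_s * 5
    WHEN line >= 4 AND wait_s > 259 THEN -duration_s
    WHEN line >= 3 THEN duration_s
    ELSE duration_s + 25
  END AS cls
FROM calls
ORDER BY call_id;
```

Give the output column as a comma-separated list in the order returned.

1004, 454, 5785, 16765, 3460, 1165, -1663, 610, 1964, 131, -497, 6670, -65, 2636

call_id=200: ELSE → 1004
call_id=201: ELSE → 454
call_id=202: line >= 7 → 5785
call_id=203: line >= 7 → 16765
call_id=204: line >= 7 → 3460
call_id=205: line >= 3 → 1165
call_id=206: line >= 4 AND wait_s > 259 → -1663
call_id=207: ELSE → 610
call_id=208: line >= 3 → 1964
call_id=209: line >= 3 → 131
call_id=210: line >= 4 AND wait_s > 259 → -497
call_id=211: line >= 6 AND wait_s <= 260 → 6670
call_id=212: line >= 4 AND wait_s > 259 → -65
call_id=213: ELSE → 2636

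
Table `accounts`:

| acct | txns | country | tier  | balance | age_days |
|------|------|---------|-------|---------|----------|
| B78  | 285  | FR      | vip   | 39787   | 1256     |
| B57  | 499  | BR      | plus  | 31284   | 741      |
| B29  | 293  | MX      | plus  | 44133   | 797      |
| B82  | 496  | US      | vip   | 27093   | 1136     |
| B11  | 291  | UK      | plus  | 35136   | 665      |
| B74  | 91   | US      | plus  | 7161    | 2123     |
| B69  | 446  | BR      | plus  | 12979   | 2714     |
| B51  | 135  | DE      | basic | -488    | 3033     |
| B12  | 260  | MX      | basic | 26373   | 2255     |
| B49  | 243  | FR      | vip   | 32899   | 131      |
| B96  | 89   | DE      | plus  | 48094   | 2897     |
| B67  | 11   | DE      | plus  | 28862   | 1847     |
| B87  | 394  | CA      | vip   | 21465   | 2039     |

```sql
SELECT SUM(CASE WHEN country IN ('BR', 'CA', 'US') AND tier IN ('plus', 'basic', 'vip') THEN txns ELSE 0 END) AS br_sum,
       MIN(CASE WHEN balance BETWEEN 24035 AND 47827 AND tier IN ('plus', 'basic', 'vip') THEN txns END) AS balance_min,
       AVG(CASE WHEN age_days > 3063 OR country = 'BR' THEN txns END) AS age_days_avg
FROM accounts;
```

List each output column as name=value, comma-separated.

[br_sum: country IN ('BR', 'CA', 'US') AND tier IN ('plus', 'basic', 'vip')]
acct=B78: ✗
acct=B57: ✓ → 499
acct=B29: ✗
acct=B82: ✓ → 496
acct=B11: ✗
acct=B74: ✓ → 91
acct=B69: ✓ → 446
acct=B51: ✗
acct=B12: ✗
acct=B49: ✗
acct=B96: ✗
acct=B67: ✗
acct=B87: ✓ → 394
br_sum = 499 + 496 + 91 + 446 + 394 = 1926
—
[balance_min: balance BETWEEN 24035 AND 47827 AND tier IN ('plus', 'basic', 'vip')]
acct=B78: ✓ → 285
acct=B57: ✓ → 499
acct=B29: ✓ → 293
acct=B82: ✓ → 496
acct=B11: ✓ → 291
acct=B74: ✗
acct=B69: ✗
acct=B51: ✗
acct=B12: ✓ → 260
acct=B49: ✓ → 243
acct=B96: ✗
acct=B67: ✓ → 11
acct=B87: ✗
balance_min = MIN(285, 499, 293, 496, 291, 260, 243, 11) = 11
—
[age_days_avg: age_days > 3063 OR country = 'BR']
acct=B78: ✗
acct=B57: ✓ → 499
acct=B29: ✗
acct=B82: ✗
acct=B11: ✗
acct=B74: ✗
acct=B69: ✓ → 446
acct=B51: ✗
acct=B12: ✗
acct=B49: ✗
acct=B96: ✗
acct=B67: ✗
acct=B87: ✗
age_days_avg = (499 + 446) / 2 = 472.5

br_sum=1926, balance_min=11, age_days_avg=472.5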